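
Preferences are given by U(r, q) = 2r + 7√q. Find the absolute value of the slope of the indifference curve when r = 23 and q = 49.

MU_r = 2, MU_q = 7/(2√q).
MRS = 2 ÷ (7/(2√q)).
At (23, 49): MRS = 4.
The indifference curve has slope −4 at this bundle.

MRS = 4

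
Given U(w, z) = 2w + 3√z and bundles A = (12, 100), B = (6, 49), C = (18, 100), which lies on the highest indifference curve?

Bundle C

Evaluate utility at each bundle:
U(A) = 54.000.
U(B) = 33.000.
U(C) = 66.000.
Highest utility is C, so C ≻ A ≻ B.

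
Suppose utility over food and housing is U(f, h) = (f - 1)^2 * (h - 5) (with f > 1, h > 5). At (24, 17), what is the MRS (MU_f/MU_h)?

MRS = 24/23

MU_f = 2·(f−1)·(h−5), MU_h = (f−1)^2.
MRS = (2/1)·(h−5)/(f−1).
At (24, 17): MRS = 24/23.
So at (24, 17) the consumer would give up 24/23 units of h for one more unit of f.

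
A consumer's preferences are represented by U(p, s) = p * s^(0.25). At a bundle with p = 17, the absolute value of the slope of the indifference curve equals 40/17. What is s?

MU_p = s^(0.25) and MU_s = 0.25·p·s^(-0.75).
MRS = MU_p/MU_s = (4)·s/p.
Substitute p = 17: MRS = s/4.25. Setting s/4.25 = 40/17 gives s = (40/17)·4.25 = 10.

s = 10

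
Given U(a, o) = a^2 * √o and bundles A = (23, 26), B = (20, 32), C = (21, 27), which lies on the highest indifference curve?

Bundle A

Evaluate utility at each bundle:
U(A) = 2697.381.
U(B) = 2262.742.
U(C) = 2291.503.
Highest utility is A, so A ≻ C ≻ B.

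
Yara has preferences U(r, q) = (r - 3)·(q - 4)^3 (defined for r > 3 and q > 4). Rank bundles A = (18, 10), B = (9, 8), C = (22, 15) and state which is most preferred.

Evaluate utility at each bundle:
U(A) = 3240.
U(B) = 384.
U(C) = 25289.
Highest utility is C, so C ≻ A ≻ B.

Bundle C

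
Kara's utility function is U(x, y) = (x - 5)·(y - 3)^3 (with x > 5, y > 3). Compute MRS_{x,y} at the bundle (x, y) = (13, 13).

MU_x = (y−3)^3, MU_y = 3·(x−5)·(y−3)^2.
MRS = (1/3)·(y−3)/(x−5).
At (13, 13): MRS = 5/12.
That is, one extra unit of x is worth 5/12 units of y at the margin.

MRS = 5/12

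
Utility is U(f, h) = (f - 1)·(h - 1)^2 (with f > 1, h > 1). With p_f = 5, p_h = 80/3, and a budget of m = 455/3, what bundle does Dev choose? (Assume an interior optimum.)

f* = 9, h* = 4

MU_f = (h−1)^2, MU_h = 2·(f−1)·(h−1).
MRS = (1/2)·(h−1)/(f−1).
Tangency: set MRS = p_f/p_h = 5/(80/3) = 3/16.
So (1/2)·(h − 1)/(f − 1) = 3/16, i.e. (h − 1) = 0.375·(f − 1).
Rewrite the budget in excess-of-subsistence terms: 5·(f − 1) + (80/3)·(h − 1) = 455/3 − 5·1 − (80/3)·1 = 120.
Substituting, 15·(f − 1) = 120, so f − 1 = 8 and f* = 9.
Then h − 1 = 0.375·8 = 3, so h* = 4.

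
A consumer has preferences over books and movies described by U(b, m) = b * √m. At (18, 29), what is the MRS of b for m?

MRS = 29/9

MU_b = √m and MU_m = 0.5·b·m^(-0.5).
MRS = MU_b/MU_m = (2)·m/b.
At (18, 29): MRS = 29/9.
So at (18, 29) the consumer would give up 29/9 units of m for one more unit of b.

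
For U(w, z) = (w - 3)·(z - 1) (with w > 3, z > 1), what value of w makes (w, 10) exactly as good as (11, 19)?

w = 19

U(11, 19) = 144.
Set U(w, 10) = 144 and solve.
With z = 10: (10 − 1) = 9, so (w − 3) = 144/9 = 16.
So w = 3 + 16 = 19.
Check: U(19, 10) = 144.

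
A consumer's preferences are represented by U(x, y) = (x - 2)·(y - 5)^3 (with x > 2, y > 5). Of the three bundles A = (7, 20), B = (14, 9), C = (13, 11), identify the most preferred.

Evaluate utility at each bundle:
U(A) = 16875.
U(B) = 768.
U(C) = 2376.
Highest utility is A, so A ≻ C ≻ B.

Bundle A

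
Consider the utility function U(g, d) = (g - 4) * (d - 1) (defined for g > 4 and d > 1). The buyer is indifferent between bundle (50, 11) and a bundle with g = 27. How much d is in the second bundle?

d = 21

U(50, 11) = 460.
Set U(27, d) = 460 and solve.
With g = 27: (27 − 4) = 23, so (d − 1) = 460/23 = 20.
So d = 1 + 20 = 21.
Check: U(27, 21) = 460.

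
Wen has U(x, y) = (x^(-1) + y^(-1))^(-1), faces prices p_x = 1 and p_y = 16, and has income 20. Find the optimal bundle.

x* = 4, y* = 1

For CES with ρ = -1, MRS = (y/x)^2.
Tangency: set MRS = p_x/p_y = 1/16.
So (y/x)^2 = 1/16; taking the square root, y/x = 0.25, i.e. y = 0.25·x.
Substitute into the budget 1·x + 16·y = 20: 5·x = 20, so x* = 4 and y* = 0.25·4 = 1.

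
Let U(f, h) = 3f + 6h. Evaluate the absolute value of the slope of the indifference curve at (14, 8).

MRS = 0.5

MU_f = 3, MU_h = 6, so MRS = 3/6 = 0.5 at every bundle.
At (14, 8): MRS = 0.5.
So at (14, 8) the consumer would give up 0.5 units of h for one more unit of f.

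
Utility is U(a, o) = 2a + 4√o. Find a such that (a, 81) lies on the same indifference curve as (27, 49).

a = 23

U(27, 49) = 82.
Set U(a, 81) = 82 and solve.
With o = 81: √81 = 9, so 2a = 82 − 4·9 = 46 and a = 23.
Check: U(23, 81) = 82.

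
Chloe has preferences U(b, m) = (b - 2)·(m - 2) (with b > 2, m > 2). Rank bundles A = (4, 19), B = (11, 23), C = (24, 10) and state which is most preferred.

Bundle B

Evaluate utility at each bundle:
U(A) = 34.
U(B) = 189.
U(C) = 176.
Highest utility is B, so B ≻ C ≻ A.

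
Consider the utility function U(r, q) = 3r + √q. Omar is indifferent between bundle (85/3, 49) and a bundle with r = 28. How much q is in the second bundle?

q = 64

U(85/3, 49) = 92.
Set U(28, q) = 92 and solve.
With r = 28: √q = 92 − 3·28 = 8, so √q = 8 and q = 64.
Check: U(28, 64) = 92.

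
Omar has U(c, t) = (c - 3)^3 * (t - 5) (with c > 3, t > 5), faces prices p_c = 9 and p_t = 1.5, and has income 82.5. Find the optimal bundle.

c* = 7, t* = 13

MU_c = 3·(c−3)^2·(t−5), MU_t = (c−3)^3.
MRS = (3/1)·(t−5)/(c−3).
Tangency: set MRS = p_c/p_t = 9/1.5 = 6.
So (3/1)·(t − 5)/(c − 3) = 6, i.e. (t − 5) = 2·(c − 3).
Rewrite the budget in excess-of-subsistence terms: 9·(c − 3) + 1.5·(t − 5) = 82.5 − 9·3 − 1.5·5 = 48.
Substituting, 12·(c − 3) = 48, so c − 3 = 4 and c* = 7.
Then t − 5 = 2·4 = 8, so t* = 13.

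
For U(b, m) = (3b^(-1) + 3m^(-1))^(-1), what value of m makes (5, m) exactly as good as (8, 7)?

m = 280/19

U depends on (b, m) only through S = 3b^(-1) + 3m^(-1), so equal utility means equal S. At (8, 7): S = 45/56.
With b = 5: 3·5^(-1) = 0.6, so 3m^(-1) = 45/56 − 0.6 = 57/280, i.e. m^(-1) = 19/280.
Hence m = 1/(19/280) = 280/19.
Check: U(5, 280/19) = 1.2444.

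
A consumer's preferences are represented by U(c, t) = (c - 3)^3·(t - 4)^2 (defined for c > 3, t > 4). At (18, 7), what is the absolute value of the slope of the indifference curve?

MRS = 0.3

MU_c = 3·(c−3)^2·(t−4)^2, MU_t = 2·(c−3)^3·(t−4).
MRS = (3/2)·(t−4)/(c−3).
At (18, 7): MRS = 0.3.
The indifference curve has slope −0.3 at this bundle.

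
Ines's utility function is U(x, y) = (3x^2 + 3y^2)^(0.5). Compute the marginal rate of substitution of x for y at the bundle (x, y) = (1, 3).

MRS = 1/3

For CES with ρ = 2, MRS = (y/x)^(-1).
At (1, 3): MRS = 1/3.
So at (1, 3) the consumer would give up 1/3 units of y for one more unit of x.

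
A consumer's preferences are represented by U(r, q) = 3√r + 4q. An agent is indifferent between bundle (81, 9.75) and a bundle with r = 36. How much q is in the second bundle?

U(81, 9.75) = 66.
Set U(36, q) = 66 and solve.
With r = 36: √36 = 6, so 4q = 66 − 3·6 = 48 and q = 12.
Check: U(36, 12) = 66.

q = 12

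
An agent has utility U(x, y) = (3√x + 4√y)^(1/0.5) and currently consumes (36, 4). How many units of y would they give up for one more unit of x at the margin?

For CES with ρ = 0.5, MRS = (3/4)·√(y/x).
At (36, 4): MRS = 0.25.
That is, one extra unit of x is worth 0.25 units of y at the margin.

MRS = 0.25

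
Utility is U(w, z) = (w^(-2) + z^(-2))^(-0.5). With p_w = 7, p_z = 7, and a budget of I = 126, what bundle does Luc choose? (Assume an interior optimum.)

w* = 9, z* = 9

For CES with ρ = -2, MRS = (z/w)^3.
Tangency: set MRS = p_w/p_z = 7/7 = 1.
So (z/w)^3 = 1; taking the cube root, z/w = 1, i.e. z = w.
Substitute into the budget 7·w + 7·z = 126: 14·w = 126, so w* = 9 and z* = 9.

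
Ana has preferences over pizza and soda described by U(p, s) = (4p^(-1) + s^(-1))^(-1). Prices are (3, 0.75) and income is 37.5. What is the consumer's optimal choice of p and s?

p* = 10, s* = 10

For CES with ρ = -1, MRS = (4/1)·(s/p)^2.
Tangency: set MRS = p_p/p_s = 3/0.75 = 4.
So (s/p)^2 = 1; taking the square root, s/p = 1, i.e. s = p.
Substitute into the budget 3·p + 0.75·s = 37.5: 3.75·p = 37.5, so p* = 10 and s* = 10.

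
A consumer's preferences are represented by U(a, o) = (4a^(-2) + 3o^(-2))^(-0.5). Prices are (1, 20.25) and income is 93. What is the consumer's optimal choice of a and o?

For CES with ρ = -2, MRS = (4/3)·(o/a)^3.
Tangency: set MRS = p_a/p_o = 1/20.25 = 4/81.
So (o/a)^3 = 1/27; taking the cube root, o/a = 1/3, i.e. o = (1/3)·a.
Substitute into the budget 1·a + 20.25·o = 93: 7.75·a = 93, so a* = 12 and o* = (1/3)·12 = 4.

a* = 12, o* = 4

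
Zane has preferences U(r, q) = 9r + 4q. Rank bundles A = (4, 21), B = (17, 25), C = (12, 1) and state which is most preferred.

Evaluate utility at each bundle:
U(A) = 120.
U(B) = 253.
U(C) = 112.
Highest utility is B, so B ≻ A ≻ C.

Bundle B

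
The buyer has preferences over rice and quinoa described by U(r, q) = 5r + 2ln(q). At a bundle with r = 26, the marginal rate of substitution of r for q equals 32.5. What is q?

MU_r = 5, MU_q = 2/q.
MRS = 5 ÷ (2/q).
MRS depends only on q: 2.5·q = 32.5 ⇒ q = 32.5/2.5 = 13.

q = 13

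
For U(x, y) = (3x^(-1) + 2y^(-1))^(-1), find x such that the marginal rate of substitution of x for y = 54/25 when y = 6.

For CES with ρ = -1, MRS = (3/2)·(y/x)^2.
Setting (3/2)·(6/x)^2 = 54/25 gives (6/x)^2 = 36/25, so 6/x = 1.2 and x = 5.

x = 5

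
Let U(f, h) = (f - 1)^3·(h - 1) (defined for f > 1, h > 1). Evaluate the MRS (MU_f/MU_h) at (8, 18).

MRS = 51/7

MU_f = 3·(f−1)^2·(h−1), MU_h = (f−1)^3.
MRS = (3/1)·(h−1)/(f−1).
At (8, 18): MRS = 51/7.
That is, one extra unit of f is worth 51/7 units of h at the margin.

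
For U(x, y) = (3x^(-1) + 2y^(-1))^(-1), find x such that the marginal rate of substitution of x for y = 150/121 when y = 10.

For CES with ρ = -1, MRS = (3/2)·(y/x)^2.
Setting (3/2)·(10/x)^2 = 150/121 gives (10/x)^2 = 100/121, so 10/x = 10/11 and x = 11.

x = 11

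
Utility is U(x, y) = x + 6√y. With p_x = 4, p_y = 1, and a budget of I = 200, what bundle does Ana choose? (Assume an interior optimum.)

x* = 14, y* = 144

MU_x = 1, MU_y = 6/(2√y).
MRS = 1 ÷ (6/(2√y)).
Tangency: set MRS = p_x/p_y = 4/1 = 4.
MRS depends only on y: (1/3)·√y = 4 ⇒ √y = 4/(1/3) = 12 ⇒ y* = 144.
From the budget, 4·x = 200 − 1·144 = 56, so x* = 14.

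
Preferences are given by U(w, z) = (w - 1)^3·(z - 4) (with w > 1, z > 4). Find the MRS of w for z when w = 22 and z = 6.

MU_w = 3·(w−1)^2·(z−4), MU_z = (w−1)^3.
MRS = (3/1)·(z−4)/(w−1).
At (22, 6): MRS = 2/7.
So at (22, 6) the consumer would give up 2/7 units of z for one more unit of w.

MRS = 2/7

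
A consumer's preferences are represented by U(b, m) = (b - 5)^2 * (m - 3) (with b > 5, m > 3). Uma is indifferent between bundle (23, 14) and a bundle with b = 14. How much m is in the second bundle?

U(23, 14) = 3564.
Set U(14, m) = 3564 and solve.
With b = 14: (14 − 5)^2 = 81, so (m − 3) = 3564/81 = 44.
So m = 3 + 44 = 47.
Check: U(14, 47) = 3564.

m = 47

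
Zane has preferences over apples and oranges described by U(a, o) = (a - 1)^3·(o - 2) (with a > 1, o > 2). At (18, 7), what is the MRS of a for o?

MU_a = 3·(a−1)^2·(o−2), MU_o = (a−1)^3.
MRS = (3/1)·(o−2)/(a−1).
At (18, 7): MRS = 15/17.
That is, one extra unit of a is worth 15/17 units of o at the margin.

MRS = 15/17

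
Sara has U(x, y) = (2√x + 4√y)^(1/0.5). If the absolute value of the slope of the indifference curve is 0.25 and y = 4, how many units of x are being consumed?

x = 16

For CES with ρ = 0.5, MRS = (2/4)·√(y/x).
Setting (2/4)·√(4/x) = 0.25 gives √(4/x) = 0.5, so 4/x = 0.25 and x = 16.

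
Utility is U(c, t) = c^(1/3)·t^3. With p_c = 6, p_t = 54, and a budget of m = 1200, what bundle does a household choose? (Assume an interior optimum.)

c* = 20, t* = 20

MU_c = 1/3·c^(-2/3)·t^3 and MU_t = 3·c^(1/3)·t^2.
MRS = MU_c/MU_t = (1/9)·t/c.
Tangency: set MRS = p_c/p_t = 6/54 = 1/9.
So (1/9)·t/c = 1/9, i.e. t = c.
Substitute into the budget 6·c + 54·t = 1200: 60·c = 1200, so c* = 20.
Then t* = 20.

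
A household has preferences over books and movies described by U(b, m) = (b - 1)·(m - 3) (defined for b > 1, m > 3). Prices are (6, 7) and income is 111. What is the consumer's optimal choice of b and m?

b* = 8, m* = 9

MU_b = (m−3), MU_m = (b−1).
MRS = (m−3)/(b−1).
Tangency: set MRS = p_b/p_m = 6/7.
So (m − 3)/(b − 1) = 6/7, i.e. (m − 3) = (6/7)·(b − 1).
Rewrite the budget in excess-of-subsistence terms: 6·(b − 1) + 7·(m − 3) = 111 − 6·1 − 7·3 = 84.
Substituting, 12·(b − 1) = 84, so b − 1 = 7 and b* = 8.
Then m − 3 = (6/7)·7 = 6, so m* = 9.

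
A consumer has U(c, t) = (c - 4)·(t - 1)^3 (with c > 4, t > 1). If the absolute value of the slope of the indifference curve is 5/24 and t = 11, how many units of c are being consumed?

MU_c = (t−1)^3, MU_t = 3·(c−4)·(t−1)^2.
MRS = (1/3)·(t−1)/(c−4).
Substitute t = 11: MRS = (10/3)/(c − 4). Setting this equal to 5/24 gives c − 4 = (10/3)/(5/24) = 16, so c = 20.

c = 20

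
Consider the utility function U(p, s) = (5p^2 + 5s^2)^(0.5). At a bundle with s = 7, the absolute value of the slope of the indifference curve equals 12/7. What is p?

p = 12

For CES with ρ = 2, MRS = (s/p)^(-1).
Setting (7/p)^(-1) = 12/7 gives 7/p = 7/12 and p = 12.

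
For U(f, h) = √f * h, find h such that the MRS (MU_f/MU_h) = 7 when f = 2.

MU_f = 0.5·f^(-0.5)·h and MU_h = √f.
MRS = MU_f/MU_h = (0.5)·h/f.
Substitute f = 2: MRS = h/4. Setting h/4 = 7 gives h = 7·4 = 28.

h = 28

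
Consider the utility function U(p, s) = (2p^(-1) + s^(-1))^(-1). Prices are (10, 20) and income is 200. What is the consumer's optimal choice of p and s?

For CES with ρ = -1, MRS = (2/1)·(s/p)^2.
Tangency: set MRS = p_p/p_s = 10/20 = 0.5.
So (s/p)^2 = 0.25; taking the square root, s/p = 0.5, i.e. s = 0.5·p.
Substitute into the budget 10·p + 20·s = 200: 20·p = 200, so p* = 10 and s* = 0.5·10 = 5.

p* = 10, s* = 5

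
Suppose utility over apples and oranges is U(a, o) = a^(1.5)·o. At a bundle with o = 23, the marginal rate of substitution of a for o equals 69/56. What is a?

MU_a = 1.5·√a·o and MU_o = a^(1.5).
MRS = MU_a/MU_o = (1.5)·o/a.
Substitute o = 23: MRS = 34.5/a. Setting 34.5/a = 69/56 gives a = 34.5/(69/56) = 28.

a = 28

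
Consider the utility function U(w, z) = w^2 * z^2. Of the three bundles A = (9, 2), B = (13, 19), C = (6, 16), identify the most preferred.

Bundle B

Evaluate utility at each bundle:
U(A) = 324.
U(B) = 61009.
U(C) = 9216.
Highest utility is B, so B ≻ C ≻ A.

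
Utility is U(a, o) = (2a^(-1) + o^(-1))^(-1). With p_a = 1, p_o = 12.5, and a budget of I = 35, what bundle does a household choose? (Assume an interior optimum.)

For CES with ρ = -1, MRS = (2/1)·(o/a)^2.
Tangency: set MRS = p_a/p_o = 1/12.5 = 2/25.
So (o/a)^2 = 1/25; taking the square root, o/a = 0.2, i.e. o = 0.2·a.
Substitute into the budget 1·a + 12.5·o = 35: 3.5·a = 35, so a* = 10 and o* = 0.2·10 = 2.

a* = 10, o* = 2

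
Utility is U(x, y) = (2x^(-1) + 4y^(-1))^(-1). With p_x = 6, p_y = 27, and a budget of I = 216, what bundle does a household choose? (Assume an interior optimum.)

For CES with ρ = -1, MRS = (2/4)·(y/x)^2.
Tangency: set MRS = p_x/p_y = 6/27 = 2/9.
So (y/x)^2 = 4/9; taking the square root, y/x = 2/3, i.e. y = (2/3)·x.
Substitute into the budget 6·x + 27·y = 216: 24·x = 216, so x* = 9 and y* = (2/3)·9 = 6.

x* = 9, y* = 6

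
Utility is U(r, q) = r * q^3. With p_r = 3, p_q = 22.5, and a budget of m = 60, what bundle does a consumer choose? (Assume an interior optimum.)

MU_r = q^3 and MU_q = 3·r·q^2.
MRS = MU_r/MU_q = (1/3)·q/r.
Tangency: set MRS = p_r/p_q = 3/22.5 = 2/15.
So (1/3)·q/r = 2/15, i.e. q = 0.4·r.
Substitute into the budget 3·r + 22.5·q = 60: 12·r = 60, so r* = 5.
Then q* = 0.4·5 = 2.

r* = 5, q* = 2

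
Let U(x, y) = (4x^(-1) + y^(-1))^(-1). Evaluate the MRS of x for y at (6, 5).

MRS = 25/9

For CES with ρ = -1, MRS = (4/1)·(y/x)^2.
At (6, 5): MRS = 25/9.
That is, one extra unit of x is worth 25/9 units of y at the margin.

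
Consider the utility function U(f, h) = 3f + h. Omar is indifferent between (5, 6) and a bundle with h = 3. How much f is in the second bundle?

U(5, 6) = 21.
Set U(f, 3) = 21 and solve.
3f + 3 = 21 ⇒ 3f = 18 ⇒ f = 6.
Check: U(6, 3) = 21.

f = 6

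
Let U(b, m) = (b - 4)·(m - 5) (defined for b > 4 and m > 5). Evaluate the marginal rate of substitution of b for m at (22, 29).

MU_b = (m−5), MU_m = (b−4).
MRS = (m−5)/(b−4).
At (22, 29): MRS = 4/3.
So at (22, 29) the consumer would give up 4/3 units of m for one more unit of b.

MRS = 4/3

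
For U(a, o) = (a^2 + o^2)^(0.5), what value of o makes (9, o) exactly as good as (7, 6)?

U depends on (a, o) only through S = a^2 + o^2, so equal utility means equal S. At (7, 6): S = 85.
With a = 9: 9^2 = 81, so o^2 = 85 − 81 = 4.
Hence o = √4 = 2.
Check: U(9, 2) = 9.2195.

o = 2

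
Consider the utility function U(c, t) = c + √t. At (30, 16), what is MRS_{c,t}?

MU_c = 1, MU_t = 1/(2√t).
MRS = 1 ÷ (1/(2√t)).
At (30, 16): MRS = 8.
So at (30, 16) the consumer would give up 8 units of t for one more unit of c.

MRS = 8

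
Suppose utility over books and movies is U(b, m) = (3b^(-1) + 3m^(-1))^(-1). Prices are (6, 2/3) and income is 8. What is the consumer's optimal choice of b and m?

b* = 1, m* = 3

For CES with ρ = -1, MRS = (m/b)^2.
Tangency: set MRS = p_b/p_m = 6/(2/3) = 9.
So (m/b)^2 = 9; taking the square root, m/b = 3, i.e. m = 3·b.
Substitute into the budget 6·b + (2/3)·m = 8: 8·b = 8, so b* = 1 and m* = 3·1 = 3.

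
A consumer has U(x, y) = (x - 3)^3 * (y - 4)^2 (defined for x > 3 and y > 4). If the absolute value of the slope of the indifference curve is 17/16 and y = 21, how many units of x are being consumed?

MU_x = 3·(x−3)^2·(y−4)^2, MU_y = 2·(x−3)^3·(y−4).
MRS = (3/2)·(y−4)/(x−3).
Substitute y = 21: MRS = 25.5/(x − 3). Setting this equal to 17/16 gives x − 3 = 25.5/(17/16) = 24, so x = 27.

x = 27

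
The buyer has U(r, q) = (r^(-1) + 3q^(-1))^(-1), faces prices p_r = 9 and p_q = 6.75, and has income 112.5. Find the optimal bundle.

For CES with ρ = -1, MRS = (1/3)·(q/r)^2.
Tangency: set MRS = p_r/p_q = 9/6.75 = 4/3.
So (q/r)^2 = 4; taking the square root, q/r = 2, i.e. q = 2·r.
Substitute into the budget 9·r + 6.75·q = 112.5: 22.5·r = 112.5, so r* = 5 and q* = 2·5 = 10.

r* = 5, q* = 10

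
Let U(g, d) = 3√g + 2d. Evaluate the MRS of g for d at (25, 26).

MRS = 0.15

MU_g = 3/(2√g), MU_d = 2.
MRS = 3/(2√g) ÷ 2.
At (25, 26): MRS = 0.15.
The indifference curve has slope −0.15 at this bundle.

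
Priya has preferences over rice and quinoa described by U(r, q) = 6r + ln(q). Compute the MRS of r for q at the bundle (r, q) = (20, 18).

MU_r = 6, MU_q = 1/q.
MRS = 6 ÷ (1/q).
At (20, 18): MRS = 108.
That is, one extra unit of r is worth 108 units of q at the margin.

MRS = 108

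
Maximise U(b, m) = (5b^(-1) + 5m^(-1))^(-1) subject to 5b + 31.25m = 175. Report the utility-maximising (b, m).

For CES with ρ = -1, MRS = (m/b)^2.
Tangency: set MRS = p_b/p_m = 5/31.25 = 4/25.
So (m/b)^2 = 4/25; taking the square root, m/b = 0.4, i.e. m = 0.4·b.
Substitute into the budget 5·b + 31.25·m = 175: 17.5·b = 175, so b* = 10 and m* = 0.4·10 = 4.

b* = 10, m* = 4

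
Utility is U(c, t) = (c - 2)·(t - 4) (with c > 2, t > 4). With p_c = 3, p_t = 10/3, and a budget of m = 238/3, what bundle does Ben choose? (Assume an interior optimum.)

c* = 12, t* = 13

MU_c = (t−4), MU_t = (c−2).
MRS = (t−4)/(c−2).
Tangency: set MRS = p_c/p_t = 3/(10/3) = 0.9.
So (t − 4)/(c − 2) = 0.9, i.e. (t − 4) = 0.9·(c − 2).
Rewrite the budget in excess-of-subsistence terms: 3·(c − 2) + (10/3)·(t − 4) = 238/3 − 3·2 − (10/3)·4 = 60.
Substituting, 6·(c − 2) = 60, so c − 2 = 10 and c* = 12.
Then t − 4 = 0.9·10 = 9, so t* = 13.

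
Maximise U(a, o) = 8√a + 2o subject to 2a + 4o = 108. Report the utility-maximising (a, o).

a* = 16, o* = 19

MU_a = 8/(2√a), MU_o = 2.
MRS = 8/(2√a) ÷ 2.
Tangency: set MRS = p_a/p_o = 2/4 = 0.5.
MRS depends only on a: 2/√a = 0.5 ⇒ √a = 2/0.5 = 4 ⇒ a* = 16.
From the budget, 4·o = 108 − 2·16 = 76, so o* = 19.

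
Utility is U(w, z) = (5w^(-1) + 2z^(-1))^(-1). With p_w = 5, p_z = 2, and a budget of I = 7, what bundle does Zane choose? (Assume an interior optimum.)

w* = 1, z* = 1

For CES with ρ = -1, MRS = (5/2)·(z/w)^2.
Tangency: set MRS = p_w/p_z = 5/2 = 2.5.
So (z/w)^2 = 1; taking the square root, z/w = 1, i.e. z = w.
Substitute into the budget 5·w + 2·z = 7: 7·w = 7, so w* = 1 and z* = 1.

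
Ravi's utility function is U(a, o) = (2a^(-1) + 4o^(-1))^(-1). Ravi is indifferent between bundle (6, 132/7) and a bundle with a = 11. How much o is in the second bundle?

U depends on (a, o) only through S = 2a^(-1) + 4o^(-1), so equal utility means equal S. At (6, 132/7): S = 6/11.
With a = 11: 2·11^(-1) = 2/11, so 4o^(-1) = 6/11 − 2/11 = 4/11, i.e. o^(-1) = 1/11.
Hence o = 1/(1/11) = 11.
Check: U(11, 11) = 1.8333.

o = 11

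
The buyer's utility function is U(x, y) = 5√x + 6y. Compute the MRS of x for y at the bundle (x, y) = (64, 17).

MRS = 5/96

MU_x = 5/(2√x), MU_y = 6.
MRS = 5/(2√x) ÷ 6.
At (64, 17): MRS = 5/96.
So at (64, 17) the consumer would give up 5/96 units of y for one more unit of x.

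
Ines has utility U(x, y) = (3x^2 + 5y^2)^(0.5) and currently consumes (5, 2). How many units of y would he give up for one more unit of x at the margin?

MRS = 1.5

For CES with ρ = 2, MRS = (3/5)·(y/x)^(-1).
At (5, 2): MRS = 1.5.
So at (5, 2) the consumer would give up 1.5 units of y for one more unit of x.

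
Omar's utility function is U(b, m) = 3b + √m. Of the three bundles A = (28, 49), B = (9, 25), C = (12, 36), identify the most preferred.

Evaluate utility at each bundle:
U(A) = 91.000.
U(B) = 32.000.
U(C) = 42.000.
Highest utility is A, so A ≻ C ≻ B.

Bundle A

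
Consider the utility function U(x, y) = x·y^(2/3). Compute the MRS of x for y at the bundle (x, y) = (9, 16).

MRS = 8/3

MU_x = y^(2/3) and MU_y = 2/3·x·y^(-1/3).
MRS = MU_x/MU_y = (1.5)·y/x.
At (9, 16): MRS = 8/3.
So at (9, 16) the consumer would give up 8/3 units of y for one more unit of x.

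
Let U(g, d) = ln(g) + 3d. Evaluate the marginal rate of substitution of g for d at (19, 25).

MU_g = 1/g, MU_d = 3.
MRS = 1/g ÷ 3.
At (19, 25): MRS = 1/57.
That is, one extra unit of g is worth 1/57 units of d at the margin.

MRS = 1/57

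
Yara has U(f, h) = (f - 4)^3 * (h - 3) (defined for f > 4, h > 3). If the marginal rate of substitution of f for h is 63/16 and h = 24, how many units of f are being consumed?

MU_f = 3·(f−4)^2·(h−3), MU_h = (f−4)^3.
MRS = (3/1)·(h−3)/(f−4).
Substitute h = 24: MRS = 63/(f − 4). Setting this equal to 63/16 gives f − 4 = 63/(63/16) = 16, so f = 20.

f = 20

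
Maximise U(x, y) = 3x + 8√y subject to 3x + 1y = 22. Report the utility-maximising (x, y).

MU_x = 3, MU_y = 8/(2√y).
MRS = 3 ÷ (8/(2√y)).
Tangency: set MRS = p_x/p_y = 3/1 = 3.
MRS depends only on y: 0.75·√y = 3 ⇒ √y = 3/0.75 = 4 ⇒ y* = 16.
From the budget, 3·x = 22 − 1·16 = 6, so x* = 2.

x* = 2, y* = 16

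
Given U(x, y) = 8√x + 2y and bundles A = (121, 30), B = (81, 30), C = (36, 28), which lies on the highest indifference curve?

Bundle A

Evaluate utility at each bundle:
U(A) = 148.000.
U(B) = 132.000.
U(C) = 104.000.
Highest utility is A, so A ≻ B ≻ C.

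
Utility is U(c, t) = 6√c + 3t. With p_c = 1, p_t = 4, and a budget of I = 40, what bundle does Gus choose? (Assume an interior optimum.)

MU_c = 6/(2√c), MU_t = 3.
MRS = 6/(2√c) ÷ 3.
Tangency: set MRS = p_c/p_t = 1/4 = 0.25.
MRS depends only on c: 1/√c = 0.25 ⇒ √c = 1/0.25 = 4 ⇒ c* = 16.
From the budget, 4·t = 40 − 1·16 = 24, so t* = 6.

c* = 16, t* = 6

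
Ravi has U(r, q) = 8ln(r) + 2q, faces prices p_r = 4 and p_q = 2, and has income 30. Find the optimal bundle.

MU_r = 8/r, MU_q = 2.
MRS = 8/r ÷ 2.
Tangency: set MRS = p_r/p_q = 4/2 = 2.
MRS depends only on r: 4/r = 2 ⇒ r* = 4/2 = 2.
From the budget, 2·q = 30 − 4·2 = 22, so q* = 11.

r* = 2, q* = 11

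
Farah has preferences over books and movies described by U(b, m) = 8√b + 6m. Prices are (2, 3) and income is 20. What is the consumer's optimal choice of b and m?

b* = 1, m* = 6

MU_b = 8/(2√b), MU_m = 6.
MRS = 8/(2√b) ÷ 6.
Tangency: set MRS = p_b/p_m = 2/3.
MRS depends only on b: (2/3)/√b = 2/3 ⇒ √b = (2/3)/(2/3) = 1 ⇒ b* = 1.
From the budget, 3·m = 20 − 2·1 = 18, so m* = 6.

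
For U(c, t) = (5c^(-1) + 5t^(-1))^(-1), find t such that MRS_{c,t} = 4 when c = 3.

t = 6

For CES with ρ = -1, MRS = (t/c)^2.
Setting (t/3)^2 = 4 gives t/3 = 2 and t = 6.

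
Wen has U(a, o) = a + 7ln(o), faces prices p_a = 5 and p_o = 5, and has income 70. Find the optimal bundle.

MU_a = 1, MU_o = 7/o.
MRS = 1 ÷ (7/o).
Tangency: set MRS = p_a/p_o = 5/5 = 1.
MRS depends only on o: (1/7)·o = 1 ⇒ o* = 1/(1/7) = 7.
From the budget, 5·a = 70 − 5·7 = 35, so a* = 7.

a* = 7, o* = 7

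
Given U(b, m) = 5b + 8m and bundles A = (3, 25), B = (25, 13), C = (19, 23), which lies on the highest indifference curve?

Evaluate utility at each bundle:
U(A) = 215.
U(B) = 229.
U(C) = 279.
Highest utility is C, so C ≻ B ≻ A.

Bundle C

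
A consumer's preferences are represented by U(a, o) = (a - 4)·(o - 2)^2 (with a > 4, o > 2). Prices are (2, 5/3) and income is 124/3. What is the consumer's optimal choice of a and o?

a* = 9, o* = 14

MU_a = (o−2)^2, MU_o = 2·(a−4)·(o−2).
MRS = (1/2)·(o−2)/(a−4).
Tangency: set MRS = p_a/p_o = 2/(5/3) = 1.2.
So (1/2)·(o − 2)/(a − 4) = 1.2, i.e. (o − 2) = 2.4·(a − 4).
Rewrite the budget in excess-of-subsistence terms: 2·(a − 4) + (5/3)·(o − 2) = 124/3 − 2·4 − (5/3)·2 = 30.
Substituting, 6·(a − 4) = 30, so a − 4 = 5 and a* = 9.
Then o − 2 = 2.4·5 = 12, so o* = 14.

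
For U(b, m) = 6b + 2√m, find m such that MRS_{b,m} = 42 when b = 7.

MU_b = 6, MU_m = 2/(2√m).
MRS = 6 ÷ (2/(2√m)).
MRS depends only on m: 6·√m = 42 ⇒ √m = 42/6 = 7 ⇒ m = 49.

m = 49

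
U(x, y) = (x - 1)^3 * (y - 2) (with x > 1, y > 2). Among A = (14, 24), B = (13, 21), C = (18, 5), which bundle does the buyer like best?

Evaluate utility at each bundle:
U(A) = 48334.
U(B) = 32832.
U(C) = 14739.
Highest utility is A, so A ≻ B ≻ C.

Bundle A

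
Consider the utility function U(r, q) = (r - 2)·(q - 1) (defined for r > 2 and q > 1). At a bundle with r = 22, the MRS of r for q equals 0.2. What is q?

MU_r = (q−1), MU_q = (r−2).
MRS = (q−1)/(r−2).
Substitute r = 22: MRS = (q − 1)/20. Setting this equal to 0.2 gives q − 1 = 0.2·20 = 4, so q = 5.

q = 5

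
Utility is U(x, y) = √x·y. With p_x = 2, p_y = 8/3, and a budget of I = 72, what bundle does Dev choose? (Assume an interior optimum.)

MU_x = 0.5·x^(-0.5)·y and MU_y = √x.
MRS = MU_x/MU_y = (0.5)·y/x.
Tangency: set MRS = p_x/p_y = 2/(8/3) = 0.75.
So (0.5)·y/x = 0.75, i.e. y = 1.5·x.
Substitute into the budget 2·x + (8/3)·y = 72: 6·x = 72, so x* = 12.
Then y* = 1.5·12 = 18.

x* = 12, y* = 18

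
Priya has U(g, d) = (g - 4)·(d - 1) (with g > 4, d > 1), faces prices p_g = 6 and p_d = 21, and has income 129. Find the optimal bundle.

MU_g = (d−1), MU_d = (g−4).
MRS = (d−1)/(g−4).
Tangency: set MRS = p_g/p_d = 6/21 = 2/7.
So (d − 1)/(g − 4) = 2/7, i.e. (d − 1) = (2/7)·(g − 4).
Rewrite the budget in excess-of-subsistence terms: 6·(g − 4) + 21·(d − 1) = 129 − 6·4 − 21·1 = 84.
Substituting, 12·(g − 4) = 84, so g − 4 = 7 and g* = 11.
Then d − 1 = (2/7)·7 = 2, so d* = 3.

g* = 11, d* = 3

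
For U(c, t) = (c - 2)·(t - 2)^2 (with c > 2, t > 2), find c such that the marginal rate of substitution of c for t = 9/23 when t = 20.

c = 25

MU_c = (t−2)^2, MU_t = 2·(c−2)·(t−2).
MRS = (1/2)·(t−2)/(c−2).
Substitute t = 20: MRS = 9/(c − 2). Setting this equal to 9/23 gives c − 2 = 9/(9/23) = 23, so c = 25.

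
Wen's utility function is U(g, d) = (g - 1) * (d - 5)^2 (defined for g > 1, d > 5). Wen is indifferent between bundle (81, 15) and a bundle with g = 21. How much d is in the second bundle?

d = 25

U(81, 15) = 8000.
Set U(21, d) = 8000 and solve.
With g = 21: (21 − 1) = 20, so (d − 5)^2 = 8000/20 = 400.
Taking the square root (with d > 5): d − 5 = 20, so d = 25.
Check: U(21, 25) = 8000.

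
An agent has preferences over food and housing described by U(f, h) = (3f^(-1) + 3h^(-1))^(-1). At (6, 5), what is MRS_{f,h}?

For CES with ρ = -1, MRS = (h/f)^2.
At (6, 5): MRS = 25/36.
So at (6, 5) the consumer would give up 25/36 units of h for one more unit of f.

MRS = 25/36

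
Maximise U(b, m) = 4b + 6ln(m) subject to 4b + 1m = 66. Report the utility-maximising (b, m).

MU_b = 4, MU_m = 6/m.
MRS = 4 ÷ (6/m).
Tangency: set MRS = p_b/p_m = 4/1 = 4.
MRS depends only on m: (2/3)·m = 4 ⇒ m* = 4/(2/3) = 6.
From the budget, 4·b = 66 − 1·6 = 60, so b* = 15.

b* = 15, m* = 6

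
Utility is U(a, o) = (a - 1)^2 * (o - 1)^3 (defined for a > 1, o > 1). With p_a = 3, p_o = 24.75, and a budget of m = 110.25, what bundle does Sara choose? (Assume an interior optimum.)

a* = 12, o* = 3

MU_a = 2·(a−1)·(o−1)^3, MU_o = 3·(a−1)^2·(o−1)^2.
MRS = (2/3)·(o−1)/(a−1).
Tangency: set MRS = p_a/p_o = 3/24.75 = 4/33.
So (2/3)·(o − 1)/(a − 1) = 4/33, i.e. (o − 1) = (2/11)·(a − 1).
Rewrite the budget in excess-of-subsistence terms: 3·(a − 1) + 24.75·(o − 1) = 110.25 − 3·1 − 24.75·1 = 82.5.
Substituting, 7.5·(a − 1) = 82.5, so a − 1 = 11 and a* = 12.
Then o − 1 = (2/11)·11 = 2, so o* = 3.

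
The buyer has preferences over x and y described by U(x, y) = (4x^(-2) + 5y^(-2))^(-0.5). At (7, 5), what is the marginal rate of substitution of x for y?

MRS = 100/343

For CES with ρ = -2, MRS = (4/5)·(y/x)^3.
At (7, 5): MRS = 100/343.
The indifference curve has slope −100/343 at this bundle.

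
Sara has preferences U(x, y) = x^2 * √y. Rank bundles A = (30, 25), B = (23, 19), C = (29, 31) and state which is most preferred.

Evaluate utility at each bundle:
U(A) = 4500.000.
U(B) = 2305.858.
U(C) = 4682.490.
Highest utility is C, so C ≻ A ≻ B.

Bundle C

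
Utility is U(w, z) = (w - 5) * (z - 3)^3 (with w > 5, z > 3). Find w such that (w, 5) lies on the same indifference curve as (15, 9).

U(15, 9) = 2160.
Set U(w, 5) = 2160 and solve.
With z = 5: (5 − 3)^3 = 8, so (w − 5) = 2160/8 = 270.
So w = 5 + 270 = 275.
Check: U(275, 5) = 2160.

w = 275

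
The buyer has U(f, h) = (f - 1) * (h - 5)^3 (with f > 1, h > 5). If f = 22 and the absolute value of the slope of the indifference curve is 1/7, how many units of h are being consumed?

h = 14

MU_f = (h−5)^3, MU_h = 3·(f−1)·(h−5)^2.
MRS = (1/3)·(h−5)/(f−1).
Substitute f = 22: MRS = (h − 5)/63. Setting this equal to 1/7 gives h − 5 = (1/7)·63 = 9, so h = 14.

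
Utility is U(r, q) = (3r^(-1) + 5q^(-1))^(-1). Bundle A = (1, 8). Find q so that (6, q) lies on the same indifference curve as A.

U depends on (r, q) only through S = 3r^(-1) + 5q^(-1), so equal utility means equal S. At (1, 8): S = 3.625.
With r = 6: 3·6^(-1) = 0.5, so 5q^(-1) = 3.625 − 0.5 = 3.125, i.e. q^(-1) = 0.625.
Hence q = 1/0.625 = 1.6.
Check: U(6, 1.6) = 0.2759.

q = 1.6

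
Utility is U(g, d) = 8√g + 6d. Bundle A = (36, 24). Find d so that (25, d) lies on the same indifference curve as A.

d = 76/3

U(36, 24) = 192.
Set U(25, d) = 192 and solve.
With g = 25: √25 = 5, so 6d = 192 − 8·5 = 152 and d = 76/3.
Check: U(25, 76/3) = 192.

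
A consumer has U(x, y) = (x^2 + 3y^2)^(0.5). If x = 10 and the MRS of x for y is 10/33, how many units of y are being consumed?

y = 11

For CES with ρ = 2, MRS = (1/3)·(y/x)^(-1).
Setting (1/3)·(y/10)^(-1) = 10/33 gives (y/10)^(-1) = 10/11, so y/10 = 1.1 and y = 11.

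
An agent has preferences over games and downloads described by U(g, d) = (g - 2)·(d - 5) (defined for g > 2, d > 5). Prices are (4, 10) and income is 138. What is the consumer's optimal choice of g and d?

MU_g = (d−5), MU_d = (g−2).
MRS = (d−5)/(g−2).
Tangency: set MRS = p_g/p_d = 4/10 = 0.4.
So (d − 5)/(g − 2) = 0.4, i.e. (d − 5) = 0.4·(g − 2).
Rewrite the budget in excess-of-subsistence terms: 4·(g − 2) + 10·(d − 5) = 138 − 4·2 − 10·5 = 80.
Substituting, 8·(g − 2) = 80, so g − 2 = 10 and g* = 12.
Then d − 5 = 0.4·10 = 4, so d* = 9.

g* = 12, d* = 9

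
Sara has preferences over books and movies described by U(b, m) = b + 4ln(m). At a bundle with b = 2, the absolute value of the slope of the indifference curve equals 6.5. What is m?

m = 26

MU_b = 1, MU_m = 4/m.
MRS = 1 ÷ (4/m).
MRS depends only on m: 0.25·m = 6.5 ⇒ m = 6.5/0.25 = 26.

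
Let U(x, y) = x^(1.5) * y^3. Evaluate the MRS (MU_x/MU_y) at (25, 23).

MRS = 23/50

MU_x = 1.5·√x·y^3 and MU_y = 3·x^(1.5)·y^2.
MRS = MU_x/MU_y = (0.5)·y/x.
At (25, 23): MRS = 23/50.
The indifference curve has slope −23/50 at this bundle.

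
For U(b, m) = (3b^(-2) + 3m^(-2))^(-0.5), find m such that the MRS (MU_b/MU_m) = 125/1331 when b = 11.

For CES with ρ = -2, MRS = (m/b)^3.
Setting (m/11)^3 = 125/1331 gives m/11 = 5/11 and m = 5.

m = 5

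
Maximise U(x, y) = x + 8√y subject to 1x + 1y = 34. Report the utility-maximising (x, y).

MU_x = 1, MU_y = 8/(2√y).
MRS = 1 ÷ (8/(2√y)).
Tangency: set MRS = p_x/p_y = 1/1 = 1.
MRS depends only on y: 0.25·√y = 1 ⇒ √y = 1/0.25 = 4 ⇒ y* = 16.
From the budget, 1·x = 34 − 1·16 = 18, so x* = 18.

x* = 18, y* = 16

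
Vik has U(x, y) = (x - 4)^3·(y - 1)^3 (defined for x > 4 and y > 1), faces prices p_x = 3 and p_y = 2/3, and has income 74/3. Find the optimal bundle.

x* = 6, y* = 10

MU_x = 3·(x−4)^2·(y−1)^3, MU_y = 3·(x−4)^3·(y−1)^2.
MRS = (y−1)/(x−4).
Tangency: set MRS = p_x/p_y = 3/(2/3) = 4.5.
So (y − 1)/(x − 4) = 4.5, i.e. (y − 1) = 4.5·(x − 4).
Rewrite the budget in excess-of-subsistence terms: 3·(x − 4) + (2/3)·(y − 1) = 74/3 − 3·4 − (2/3)·1 = 12.
Substituting, 6·(x − 4) = 12, so x − 4 = 2 and x* = 6.
Then y − 1 = 4.5·2 = 9, so y* = 10.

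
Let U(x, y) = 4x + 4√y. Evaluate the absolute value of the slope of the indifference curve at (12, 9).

MRS = 6

MU_x = 4, MU_y = 4/(2√y).
MRS = 4 ÷ (4/(2√y)).
At (12, 9): MRS = 6.
That is, one extra unit of x is worth 6 units of y at the margin.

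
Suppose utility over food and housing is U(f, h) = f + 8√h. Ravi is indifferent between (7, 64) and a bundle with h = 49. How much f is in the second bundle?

U(7, 64) = 71.
Set U(f, 49) = 71 and solve.
With h = 49: √49 = 7, so f = 71 − 8·7 = 15.
Check: U(15, 49) = 71.

f = 15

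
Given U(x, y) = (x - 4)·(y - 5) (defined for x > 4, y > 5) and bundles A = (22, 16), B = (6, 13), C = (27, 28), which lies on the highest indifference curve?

Bundle C

Evaluate utility at each bundle:
U(A) = 198.
U(B) = 16.
U(C) = 529.
Highest utility is C, so C ≻ A ≻ B.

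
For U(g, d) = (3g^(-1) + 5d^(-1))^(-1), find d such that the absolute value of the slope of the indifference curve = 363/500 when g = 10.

d = 11

For CES with ρ = -1, MRS = (3/5)·(d/g)^2.
Setting (3/5)·(d/10)^2 = 363/500 gives (d/10)^2 = 121/100, so d/10 = 1.1 and d = 11.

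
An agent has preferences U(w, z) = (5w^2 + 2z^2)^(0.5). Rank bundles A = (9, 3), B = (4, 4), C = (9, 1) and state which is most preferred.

Bundle A

Evaluate utility at each bundle:
U(A) = 20.567.
U(B) = 10.583.
U(C) = 20.174.
Highest utility is A, so A ≻ C ≻ B.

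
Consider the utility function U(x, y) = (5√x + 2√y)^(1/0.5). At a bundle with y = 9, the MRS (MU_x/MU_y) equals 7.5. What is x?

x = 1

For CES with ρ = 0.5, MRS = (5/2)·√(y/x).
Setting (5/2)·√(9/x) = 7.5 gives √(9/x) = 3, so 9/x = 9 and x = 1.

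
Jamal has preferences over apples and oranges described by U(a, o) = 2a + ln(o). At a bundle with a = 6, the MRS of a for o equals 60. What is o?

MU_a = 2, MU_o = 1/o.
MRS = 2 ÷ (1/o).
MRS depends only on o: 2·o = 60 ⇒ o = 60/2 = 30.

o = 30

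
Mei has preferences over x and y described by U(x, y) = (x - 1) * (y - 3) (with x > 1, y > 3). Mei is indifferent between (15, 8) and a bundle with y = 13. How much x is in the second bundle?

U(15, 8) = 70.
Set U(x, 13) = 70 and solve.
With y = 13: (13 − 3) = 10, so (x − 1) = 70/10 = 7.
So x = 1 + 7 = 8.
Check: U(8, 13) = 70.

x = 8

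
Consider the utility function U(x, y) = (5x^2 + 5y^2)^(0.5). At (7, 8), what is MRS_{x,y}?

For CES with ρ = 2, MRS = (y/x)^(-1).
At (7, 8): MRS = 0.875.
That is, one extra unit of x is worth 0.875 units of y at the margin.

MRS = 0.875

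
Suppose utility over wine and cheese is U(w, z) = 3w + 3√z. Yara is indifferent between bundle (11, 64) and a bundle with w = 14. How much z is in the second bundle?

z = 25

U(11, 64) = 57.
Set U(14, z) = 57 and solve.
With w = 14: 3√z = 57 − 3·14 = 15, so √z = 5 and z = 25.
Check: U(14, 25) = 57.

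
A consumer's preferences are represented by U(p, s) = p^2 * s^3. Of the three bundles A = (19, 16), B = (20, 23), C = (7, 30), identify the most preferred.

Evaluate utility at each bundle:
U(A) = 1478656.
U(B) = 4866800.
U(C) = 1323000.
Highest utility is B, so B ≻ A ≻ C.

Bundle B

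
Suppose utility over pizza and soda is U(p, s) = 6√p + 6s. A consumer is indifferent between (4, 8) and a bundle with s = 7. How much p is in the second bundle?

p = 9

U(4, 8) = 60.
Set U(p, 7) = 60 and solve.
With s = 7: 6√p = 60 − 6·7 = 18, so √p = 3 and p = 9.
Check: U(9, 7) = 60.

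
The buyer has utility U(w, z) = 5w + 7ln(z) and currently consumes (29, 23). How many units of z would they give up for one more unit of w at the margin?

MU_w = 5, MU_z = 7/z.
MRS = 5 ÷ (7/z).
At (29, 23): MRS = 115/7.
That is, one extra unit of w is worth 115/7 units of z at the margin.

MRS = 115/7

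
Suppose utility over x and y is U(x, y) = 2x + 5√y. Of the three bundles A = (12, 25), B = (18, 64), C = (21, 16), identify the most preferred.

Evaluate utility at each bundle:
U(A) = 49.000.
U(B) = 76.000.
U(C) = 62.000.
Highest utility is B, so B ≻ C ≻ A.

Bundle B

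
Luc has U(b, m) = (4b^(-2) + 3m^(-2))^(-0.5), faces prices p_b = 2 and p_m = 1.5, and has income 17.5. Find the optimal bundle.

For CES with ρ = -2, MRS = (4/3)·(m/b)^3.
Tangency: set MRS = p_b/p_m = 2/1.5 = 4/3.
So (m/b)^3 = 1; taking the cube root, m/b = 1, i.e. m = b.
Substitute into the budget 2·b + 1.5·m = 17.5: 3.5·b = 17.5, so b* = 5 and m* = 5.

b* = 5, m* = 5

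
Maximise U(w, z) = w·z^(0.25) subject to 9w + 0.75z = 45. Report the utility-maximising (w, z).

w* = 4, z* = 12

MU_w = z^(0.25) and MU_z = 0.25·w·z^(-0.75).
MRS = MU_w/MU_z = (4)·z/w.
Tangency: set MRS = p_w/p_z = 9/0.75 = 12.
So (4)·z/w = 12, i.e. z = 3·w.
Substitute into the budget 9·w + 0.75·z = 45: 11.25·w = 45, so w* = 4.
Then z* = 3·4 = 12.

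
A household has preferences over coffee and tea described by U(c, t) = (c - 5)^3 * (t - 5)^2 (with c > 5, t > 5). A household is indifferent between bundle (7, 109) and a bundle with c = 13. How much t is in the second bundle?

t = 18

U(7, 109) = 86528.
Set U(13, t) = 86528 and solve.
With c = 13: (13 − 5)^3 = 512, so (t − 5)^2 = 86528/512 = 169.
Taking the square root (with t > 5): t − 5 = 13, so t = 18.
Check: U(13, 18) = 86528.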